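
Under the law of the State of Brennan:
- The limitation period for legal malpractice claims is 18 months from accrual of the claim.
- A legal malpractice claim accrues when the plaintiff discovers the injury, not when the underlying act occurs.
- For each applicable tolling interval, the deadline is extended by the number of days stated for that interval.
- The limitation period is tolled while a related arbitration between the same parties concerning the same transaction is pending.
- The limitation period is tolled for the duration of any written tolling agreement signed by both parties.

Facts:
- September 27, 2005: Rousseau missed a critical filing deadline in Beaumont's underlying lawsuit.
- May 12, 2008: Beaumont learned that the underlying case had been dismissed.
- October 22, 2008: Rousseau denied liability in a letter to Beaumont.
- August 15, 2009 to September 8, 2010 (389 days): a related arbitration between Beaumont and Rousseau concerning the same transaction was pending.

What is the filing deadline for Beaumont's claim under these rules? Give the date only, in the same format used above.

December 6, 2010

The claim did not accrue until Beaumont discovered the injury on May 12, 2008; the September 27, 2005 act date does not start the clock under the stated rule.
The untolled deadline — 18 months after May 12, 2008 — is November 12, 2009.
The period was tolled for 389 days by the pending related arbitration (August 15, 2009 to September 8, 2010), pushing the deadline to December 6, 2010.
The other events in the timeline have no effect on the limitation period under the stated rules.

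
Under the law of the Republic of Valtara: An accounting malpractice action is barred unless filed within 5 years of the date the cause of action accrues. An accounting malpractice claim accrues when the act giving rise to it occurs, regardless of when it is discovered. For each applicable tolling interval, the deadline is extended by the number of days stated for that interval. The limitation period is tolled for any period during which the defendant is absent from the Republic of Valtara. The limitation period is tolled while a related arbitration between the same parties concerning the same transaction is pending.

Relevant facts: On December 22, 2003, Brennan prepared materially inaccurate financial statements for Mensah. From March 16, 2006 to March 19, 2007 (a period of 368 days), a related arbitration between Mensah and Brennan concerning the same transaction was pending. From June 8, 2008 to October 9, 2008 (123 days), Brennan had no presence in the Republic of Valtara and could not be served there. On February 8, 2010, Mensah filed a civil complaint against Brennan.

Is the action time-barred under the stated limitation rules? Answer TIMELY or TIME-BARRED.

The cause of action accrued on December 22, 2003, the date of the act.
Adding the 5 years base period to December 22, 2003 gives a deadline of December 22, 2008, before any tolling.
Because the pending related arbitration ran from March 16, 2006 to March 19, 2007, the deadline is extended by 368 days to December 25, 2009.
The defendant's absence from the jurisdiction from June 8, 2008 to October 9, 2008 tolled the period for 123 days, extending the deadline to April 27, 2010.
Filing on February 8, 2010 beat the April 27, 2010 deadline — the action is timely.

TIMELY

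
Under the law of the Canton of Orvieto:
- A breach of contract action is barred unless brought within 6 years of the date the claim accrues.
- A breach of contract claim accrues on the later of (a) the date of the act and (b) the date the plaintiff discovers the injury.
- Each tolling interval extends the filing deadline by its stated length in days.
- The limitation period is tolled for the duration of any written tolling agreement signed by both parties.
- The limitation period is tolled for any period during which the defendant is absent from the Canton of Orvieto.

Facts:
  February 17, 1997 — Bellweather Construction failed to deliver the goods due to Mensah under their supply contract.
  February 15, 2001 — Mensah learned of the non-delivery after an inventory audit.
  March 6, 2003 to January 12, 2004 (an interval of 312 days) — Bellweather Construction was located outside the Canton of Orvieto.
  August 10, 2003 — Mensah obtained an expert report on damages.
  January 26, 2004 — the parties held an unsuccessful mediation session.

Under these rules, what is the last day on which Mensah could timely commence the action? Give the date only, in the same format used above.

December 24, 2007

The claim accrued on February 15, 2001 — the later of the February 17, 1997 act and the February 15, 2001 discovery.
6 years from February 15, 2001 is February 15, 2007.
Because the defendant's absence from the jurisdiction ran from March 6, 2003 to January 12, 2004, the deadline is extended by 312 days to December 24, 2007.
The other events in the timeline have no effect on the limitation period under the stated rules.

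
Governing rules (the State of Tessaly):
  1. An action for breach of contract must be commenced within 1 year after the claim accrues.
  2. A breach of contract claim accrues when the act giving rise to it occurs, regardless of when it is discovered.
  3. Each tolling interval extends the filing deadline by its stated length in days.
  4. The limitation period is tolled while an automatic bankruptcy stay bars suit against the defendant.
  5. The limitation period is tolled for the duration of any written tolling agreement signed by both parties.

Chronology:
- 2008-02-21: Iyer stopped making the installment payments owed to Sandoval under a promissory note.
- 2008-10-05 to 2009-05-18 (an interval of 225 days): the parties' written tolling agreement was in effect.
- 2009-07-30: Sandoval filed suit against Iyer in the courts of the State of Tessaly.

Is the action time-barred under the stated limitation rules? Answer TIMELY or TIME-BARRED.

The claim accrued on 2008-02-21, when the wrongful act occurred.
The untolled deadline — 1 year after 2008-02-21 — is 2009-02-21.
The written tolling agreement from 2008-10-05 to 2009-05-18 tolled the period for 225 days, extending the deadline to 2009-10-04.
Sandoval filed on 2009-07-30, before the 2009-10-04 deadline, so the action is timely.

TIMELY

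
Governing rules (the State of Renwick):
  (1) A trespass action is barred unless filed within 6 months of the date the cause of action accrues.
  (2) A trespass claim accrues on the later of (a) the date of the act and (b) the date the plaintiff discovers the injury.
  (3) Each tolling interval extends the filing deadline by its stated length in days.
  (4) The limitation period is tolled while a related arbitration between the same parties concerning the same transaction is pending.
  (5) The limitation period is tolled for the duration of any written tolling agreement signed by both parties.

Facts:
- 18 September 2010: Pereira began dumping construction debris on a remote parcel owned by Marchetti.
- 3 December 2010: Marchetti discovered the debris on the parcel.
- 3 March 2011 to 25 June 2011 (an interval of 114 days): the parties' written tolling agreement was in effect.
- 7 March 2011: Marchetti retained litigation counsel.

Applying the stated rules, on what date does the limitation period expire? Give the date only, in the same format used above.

Because discovery on 3 December 2010 post-dates the 18 September 2010 act, accrual under the later-of rule falls on 3 December 2010.
6 months from 3 December 2010 is 3 June 2011.
The written tolling agreement from 3 March 2011 to 25 June 2011 tolled the period for 114 days, extending the deadline to 25 September 2011.
Nothing else in the chronology tolls or restarts the period.

25 September 2011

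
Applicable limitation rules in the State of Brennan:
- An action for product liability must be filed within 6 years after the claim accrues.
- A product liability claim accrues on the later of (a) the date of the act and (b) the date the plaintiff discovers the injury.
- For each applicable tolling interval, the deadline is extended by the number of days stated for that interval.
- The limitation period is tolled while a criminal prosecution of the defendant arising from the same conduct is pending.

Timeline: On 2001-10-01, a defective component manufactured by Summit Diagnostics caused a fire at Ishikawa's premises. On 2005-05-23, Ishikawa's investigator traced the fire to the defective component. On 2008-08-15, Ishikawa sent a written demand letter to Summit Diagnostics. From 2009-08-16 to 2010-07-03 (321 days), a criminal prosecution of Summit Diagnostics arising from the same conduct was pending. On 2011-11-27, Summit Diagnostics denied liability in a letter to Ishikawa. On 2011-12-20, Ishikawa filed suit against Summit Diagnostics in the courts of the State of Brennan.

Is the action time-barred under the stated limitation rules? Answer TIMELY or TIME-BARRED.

TIMELY

Taking the later of the act (2001-10-01) and discovery (2005-05-23), the claim accrued on 2005-05-23.
6 years from 2005-05-23 is 2011-05-23.
Because the pending criminal prosecution ran from 2009-08-16 to 2010-07-03, the deadline is extended by 321 days to 2012-04-08.
None of the other events listed affects the running of the period under the stated rules.
The 2011-12-20 filing precedes the 2012-04-08 deadline; the claim is timely.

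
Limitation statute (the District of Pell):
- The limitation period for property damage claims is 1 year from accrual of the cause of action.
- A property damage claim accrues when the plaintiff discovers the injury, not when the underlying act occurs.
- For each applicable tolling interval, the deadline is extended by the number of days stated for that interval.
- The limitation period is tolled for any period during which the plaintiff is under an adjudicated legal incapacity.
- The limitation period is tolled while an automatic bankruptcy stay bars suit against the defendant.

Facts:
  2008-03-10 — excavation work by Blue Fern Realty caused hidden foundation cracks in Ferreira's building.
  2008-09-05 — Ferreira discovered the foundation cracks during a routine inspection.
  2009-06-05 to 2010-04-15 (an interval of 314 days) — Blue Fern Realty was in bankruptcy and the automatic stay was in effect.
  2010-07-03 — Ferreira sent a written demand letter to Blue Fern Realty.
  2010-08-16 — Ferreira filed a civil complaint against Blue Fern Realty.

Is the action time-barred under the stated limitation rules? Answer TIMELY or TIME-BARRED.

TIME-BARRED

Accrual is tied to discovery, so the period began on 2008-09-05 rather than on 2008-03-10 when the act occurred.
Adding the 1 year base period to 2008-09-05 gives a deadline of 2009-09-05, before any tolling.
The period was tolled for 314 days by the automatic bankruptcy stay (2009-06-05 to 2010-04-15), pushing the deadline to 2010-07-16.
The other events in the timeline have no effect on the limitation period under the stated rules.
The 2010-08-16 filing falls after the 2010-07-16 deadline; the claim is time-barred.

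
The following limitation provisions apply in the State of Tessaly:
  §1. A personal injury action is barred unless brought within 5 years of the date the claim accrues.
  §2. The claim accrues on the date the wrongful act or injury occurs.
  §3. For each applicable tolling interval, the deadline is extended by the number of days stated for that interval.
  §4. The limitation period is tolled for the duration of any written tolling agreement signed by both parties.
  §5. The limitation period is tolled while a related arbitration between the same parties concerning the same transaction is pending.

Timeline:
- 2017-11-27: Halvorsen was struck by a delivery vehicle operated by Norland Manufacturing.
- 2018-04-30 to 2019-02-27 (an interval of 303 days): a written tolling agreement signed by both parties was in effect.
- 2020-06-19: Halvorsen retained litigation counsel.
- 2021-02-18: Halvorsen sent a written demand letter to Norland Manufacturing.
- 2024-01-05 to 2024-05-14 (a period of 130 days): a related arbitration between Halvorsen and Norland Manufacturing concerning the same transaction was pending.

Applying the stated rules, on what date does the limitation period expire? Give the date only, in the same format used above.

The claim accrued on 2017-11-27, when the wrongful act occurred.
5 years from 2017-11-27 is 2022-11-27.
The written tolling agreement from 2018-04-30 to 2019-02-27 tolled the period for 303 days, extending the deadline to 2023-09-26.
The pending related arbitration starting 2024-01-05 came too late — the period had run on 2023-09-26 — and so does not extend the deadline.
Nothing else in the chronology tolls or restarts the period.

2023-09-26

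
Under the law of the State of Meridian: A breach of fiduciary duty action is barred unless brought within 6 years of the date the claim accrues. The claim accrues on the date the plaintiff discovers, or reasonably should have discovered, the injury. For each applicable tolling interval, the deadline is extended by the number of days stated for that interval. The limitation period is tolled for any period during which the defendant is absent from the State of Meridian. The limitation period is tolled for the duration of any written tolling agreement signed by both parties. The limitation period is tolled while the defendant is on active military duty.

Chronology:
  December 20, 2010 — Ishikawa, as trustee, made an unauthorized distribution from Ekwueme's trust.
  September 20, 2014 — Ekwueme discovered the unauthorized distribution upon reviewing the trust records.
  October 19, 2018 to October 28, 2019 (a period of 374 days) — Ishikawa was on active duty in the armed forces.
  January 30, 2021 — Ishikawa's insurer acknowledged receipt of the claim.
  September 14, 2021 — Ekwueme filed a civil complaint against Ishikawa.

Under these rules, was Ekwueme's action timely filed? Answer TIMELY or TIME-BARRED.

The claim did not accrue until Ekwueme discovered the injury on September 20, 2014; the December 20, 2010 act date does not start the clock under the stated rule.
The untolled deadline — 6 years after September 20, 2014 — is September 20, 2020.
The period was tolled for 374 days by the defendant's active military service (October 19, 2018 to October 28, 2019), pushing the deadline to September 29, 2021.
The other events in the timeline have no effect on the limitation period under the stated rules.
Filing on September 14, 2021 beat the September 29, 2021 deadline — the action is timely.

TIMELY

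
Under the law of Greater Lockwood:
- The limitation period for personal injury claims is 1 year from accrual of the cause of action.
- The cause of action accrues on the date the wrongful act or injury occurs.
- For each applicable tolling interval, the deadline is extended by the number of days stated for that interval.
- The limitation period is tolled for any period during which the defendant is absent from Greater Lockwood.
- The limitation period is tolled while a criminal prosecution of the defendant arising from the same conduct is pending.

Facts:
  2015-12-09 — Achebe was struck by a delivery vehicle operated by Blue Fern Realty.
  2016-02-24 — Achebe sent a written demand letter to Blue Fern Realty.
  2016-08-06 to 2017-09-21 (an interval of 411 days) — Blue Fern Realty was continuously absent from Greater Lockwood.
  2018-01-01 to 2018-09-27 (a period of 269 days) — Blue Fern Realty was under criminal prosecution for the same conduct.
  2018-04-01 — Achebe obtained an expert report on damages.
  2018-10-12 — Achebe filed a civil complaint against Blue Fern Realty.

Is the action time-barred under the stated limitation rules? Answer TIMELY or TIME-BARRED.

TIMELY

The limitation period began to run on 2015-12-09.
Adding the 1 year base period to 2015-12-09 gives a deadline of 2016-12-09, before any tolling.
Because the defendant's absence from the jurisdiction ran from 2016-08-06 to 2017-09-21, the deadline is extended by 411 days to 2018-01-24.
The period was tolled for 269 days by the pending criminal prosecution (2018-01-01 to 2018-09-27), pushing the deadline to 2018-10-20.
The other events in the timeline have no effect on the limitation period under the stated rules.
The 2018-10-12 filing precedes the 2018-10-20 deadline; the claim is timely.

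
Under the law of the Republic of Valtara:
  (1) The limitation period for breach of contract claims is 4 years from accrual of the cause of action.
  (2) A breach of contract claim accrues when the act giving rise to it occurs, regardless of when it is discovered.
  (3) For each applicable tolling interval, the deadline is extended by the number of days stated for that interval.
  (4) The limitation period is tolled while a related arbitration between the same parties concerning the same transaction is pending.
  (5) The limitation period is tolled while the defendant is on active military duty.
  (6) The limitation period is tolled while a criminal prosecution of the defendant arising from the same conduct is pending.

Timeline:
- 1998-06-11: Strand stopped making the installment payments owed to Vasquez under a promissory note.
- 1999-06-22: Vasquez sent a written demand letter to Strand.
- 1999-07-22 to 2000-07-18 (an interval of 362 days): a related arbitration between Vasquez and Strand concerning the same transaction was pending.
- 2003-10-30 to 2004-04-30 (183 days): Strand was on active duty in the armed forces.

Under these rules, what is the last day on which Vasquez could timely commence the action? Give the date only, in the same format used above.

The cause of action accrued on 1998-06-11, the date of the act.
4 years from 1998-06-11 is 2002-06-11.
The pending related arbitration from 1999-07-22 to 2000-07-18 tolled the period for 362 days, extending the deadline to 2003-06-08.
The defendant's active military service starting 2003-10-30 came too late — the period had run on 2003-06-08 — and so does not extend the deadline.
None of the other events listed affects the running of the period under the stated rules.

2003-06-08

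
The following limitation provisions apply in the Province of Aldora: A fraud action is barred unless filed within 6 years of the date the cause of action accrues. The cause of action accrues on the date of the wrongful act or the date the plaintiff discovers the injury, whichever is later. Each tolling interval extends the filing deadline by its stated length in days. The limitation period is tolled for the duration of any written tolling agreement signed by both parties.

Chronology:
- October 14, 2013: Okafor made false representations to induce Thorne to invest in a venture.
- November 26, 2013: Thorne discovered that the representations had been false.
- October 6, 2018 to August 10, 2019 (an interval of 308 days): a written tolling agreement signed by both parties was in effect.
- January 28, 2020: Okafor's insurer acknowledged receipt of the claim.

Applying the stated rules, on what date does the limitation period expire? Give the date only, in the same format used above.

September 29, 2020

Because discovery on November 26, 2013 post-dates the October 14, 2013 act, accrual under the later-of rule falls on November 26, 2013.
The untolled deadline — 6 years after November 26, 2013 — is November 26, 2019.
The written tolling agreement from October 6, 2018 to August 10, 2019 tolled the period for 308 days, extending the deadline to September 29, 2020.
Nothing else in the chronology tolls or restarts the period.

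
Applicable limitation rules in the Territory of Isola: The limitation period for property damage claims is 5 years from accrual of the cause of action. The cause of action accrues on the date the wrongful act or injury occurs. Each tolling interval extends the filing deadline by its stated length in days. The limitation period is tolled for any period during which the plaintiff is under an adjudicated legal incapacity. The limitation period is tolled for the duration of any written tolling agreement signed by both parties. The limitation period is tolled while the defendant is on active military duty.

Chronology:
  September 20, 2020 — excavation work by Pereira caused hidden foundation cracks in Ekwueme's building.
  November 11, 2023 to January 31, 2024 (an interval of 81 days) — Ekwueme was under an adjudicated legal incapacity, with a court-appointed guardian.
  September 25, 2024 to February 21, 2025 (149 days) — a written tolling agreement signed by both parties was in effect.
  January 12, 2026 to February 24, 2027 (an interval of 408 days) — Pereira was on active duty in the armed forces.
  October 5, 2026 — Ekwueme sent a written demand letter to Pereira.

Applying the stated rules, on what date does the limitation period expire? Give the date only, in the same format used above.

The claim accrued on September 20, 2020, when the wrongful act occurred.
Adding the 5 years base period to September 20, 2020 gives a deadline of September 20, 2025, before any tolling.
The period was tolled for 81 days by the plaintiff's legal incapacity (November 11, 2023 to January 31, 2024), pushing the deadline to December 10, 2025.
Because the written tolling agreement ran from September 25, 2024 to February 21, 2025, the deadline is extended by 149 days to May 8, 2026.
The defendant's active military service from January 12, 2026 to February 24, 2027 tolled the period for 408 days, extending the deadline to June 20, 2027.
The other events in the timeline have no effect on the limitation period under the stated rules.

June 20, 2027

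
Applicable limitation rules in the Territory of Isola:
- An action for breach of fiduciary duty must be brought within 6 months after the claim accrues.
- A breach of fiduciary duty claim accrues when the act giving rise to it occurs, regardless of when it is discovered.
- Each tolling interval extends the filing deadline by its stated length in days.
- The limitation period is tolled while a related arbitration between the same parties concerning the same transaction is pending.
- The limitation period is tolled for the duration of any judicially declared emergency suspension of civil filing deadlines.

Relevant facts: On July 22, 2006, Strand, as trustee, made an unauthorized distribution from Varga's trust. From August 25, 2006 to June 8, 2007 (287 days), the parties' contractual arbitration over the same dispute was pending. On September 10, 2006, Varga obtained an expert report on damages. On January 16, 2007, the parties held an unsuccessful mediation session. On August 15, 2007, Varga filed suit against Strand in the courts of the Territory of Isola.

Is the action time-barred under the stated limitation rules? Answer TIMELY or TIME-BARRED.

The limitation period began to run on July 22, 2006.
Adding the 6 months base period to July 22, 2006 gives a deadline of January 22, 2007, before any tolling.
The pending related arbitration from August 25, 2006 to June 8, 2007 tolled the period for 287 days, extending the deadline to November 5, 2007.
Nothing else in the chronology tolls or restarts the period.
The August 15, 2007 filing precedes the November 5, 2007 deadline; the claim is timely.

TIMELY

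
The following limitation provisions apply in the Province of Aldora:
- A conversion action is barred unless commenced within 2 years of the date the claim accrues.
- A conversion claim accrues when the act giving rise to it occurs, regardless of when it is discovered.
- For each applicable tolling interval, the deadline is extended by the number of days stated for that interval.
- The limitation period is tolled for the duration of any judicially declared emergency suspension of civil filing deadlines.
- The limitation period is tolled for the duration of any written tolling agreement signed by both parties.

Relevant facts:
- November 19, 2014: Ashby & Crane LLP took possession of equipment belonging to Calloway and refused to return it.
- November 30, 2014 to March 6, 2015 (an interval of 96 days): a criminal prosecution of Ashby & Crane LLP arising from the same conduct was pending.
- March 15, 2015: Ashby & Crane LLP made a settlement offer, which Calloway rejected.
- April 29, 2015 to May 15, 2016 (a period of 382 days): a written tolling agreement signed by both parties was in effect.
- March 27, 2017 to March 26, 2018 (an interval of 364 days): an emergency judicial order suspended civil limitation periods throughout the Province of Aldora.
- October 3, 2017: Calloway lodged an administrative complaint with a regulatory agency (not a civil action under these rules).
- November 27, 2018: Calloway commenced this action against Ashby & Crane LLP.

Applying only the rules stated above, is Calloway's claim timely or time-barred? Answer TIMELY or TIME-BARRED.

TIMELY

The claim accrued on November 19, 2014, when the wrongful act occurred.
2 years from November 19, 2014 is November 19, 2016.
The written tolling agreement from April 29, 2015 to May 15, 2016 tolled the period for 382 days, extending the deadline to December 6, 2017.
Because the emergency suspension of filing deadlines ran from March 27, 2017 to March 26, 2018, the deadline is extended by 364 days to December 5, 2018.
The pending criminal prosecution from November 30, 2014 to March 6, 2015 does not toll the period, because no stated rule makes a criminal prosecution a tolling event.
None of the other events listed affects the running of the period under the stated rules.
Filing on November 27, 2018 beat the December 5, 2018 deadline — the action is timely.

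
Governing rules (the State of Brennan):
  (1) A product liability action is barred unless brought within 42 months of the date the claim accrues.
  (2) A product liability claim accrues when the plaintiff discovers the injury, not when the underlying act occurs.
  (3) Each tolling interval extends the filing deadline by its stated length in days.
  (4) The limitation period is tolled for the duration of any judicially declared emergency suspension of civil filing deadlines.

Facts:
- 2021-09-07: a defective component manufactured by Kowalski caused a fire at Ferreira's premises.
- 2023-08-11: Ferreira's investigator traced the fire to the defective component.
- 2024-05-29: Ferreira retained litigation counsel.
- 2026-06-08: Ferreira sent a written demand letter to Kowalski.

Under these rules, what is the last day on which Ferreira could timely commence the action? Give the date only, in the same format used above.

Under the discovery rule, the claim accrued on 2023-08-11, when Ferreira discovered the injury — not on the 2021-09-07 date of the underlying act.
42 months from 2023-08-11 is 2027-02-11.
Nothing else in the chronology tolls or restarts the period.

2027-02-11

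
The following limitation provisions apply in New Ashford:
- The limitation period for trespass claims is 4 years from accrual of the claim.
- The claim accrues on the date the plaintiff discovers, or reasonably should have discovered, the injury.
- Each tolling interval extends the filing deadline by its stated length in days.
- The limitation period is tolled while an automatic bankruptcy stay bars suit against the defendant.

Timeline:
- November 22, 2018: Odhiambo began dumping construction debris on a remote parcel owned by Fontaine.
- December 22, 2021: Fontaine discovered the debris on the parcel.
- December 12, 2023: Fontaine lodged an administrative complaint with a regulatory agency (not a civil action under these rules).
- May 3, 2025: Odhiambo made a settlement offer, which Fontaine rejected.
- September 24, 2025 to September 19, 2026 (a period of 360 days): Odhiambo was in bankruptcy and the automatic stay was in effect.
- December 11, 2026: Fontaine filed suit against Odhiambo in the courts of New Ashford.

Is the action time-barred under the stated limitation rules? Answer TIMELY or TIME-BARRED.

TIMELY

Under the discovery rule, the claim accrued on December 22, 2021, when Fontaine discovered the injury — not on the November 22, 2018 date of the underlying act.
Adding the 4 years base period to December 22, 2021 gives a deadline of December 22, 2025, before any tolling.
The automatic bankruptcy stay from September 24, 2025 to September 19, 2026 tolled the period for 360 days, extending the deadline to December 17, 2026.
Nothing else in the chronology tolls or restarts the period.
Fontaine filed on December 11, 2026, before the December 17, 2026 deadline, so the action is timely.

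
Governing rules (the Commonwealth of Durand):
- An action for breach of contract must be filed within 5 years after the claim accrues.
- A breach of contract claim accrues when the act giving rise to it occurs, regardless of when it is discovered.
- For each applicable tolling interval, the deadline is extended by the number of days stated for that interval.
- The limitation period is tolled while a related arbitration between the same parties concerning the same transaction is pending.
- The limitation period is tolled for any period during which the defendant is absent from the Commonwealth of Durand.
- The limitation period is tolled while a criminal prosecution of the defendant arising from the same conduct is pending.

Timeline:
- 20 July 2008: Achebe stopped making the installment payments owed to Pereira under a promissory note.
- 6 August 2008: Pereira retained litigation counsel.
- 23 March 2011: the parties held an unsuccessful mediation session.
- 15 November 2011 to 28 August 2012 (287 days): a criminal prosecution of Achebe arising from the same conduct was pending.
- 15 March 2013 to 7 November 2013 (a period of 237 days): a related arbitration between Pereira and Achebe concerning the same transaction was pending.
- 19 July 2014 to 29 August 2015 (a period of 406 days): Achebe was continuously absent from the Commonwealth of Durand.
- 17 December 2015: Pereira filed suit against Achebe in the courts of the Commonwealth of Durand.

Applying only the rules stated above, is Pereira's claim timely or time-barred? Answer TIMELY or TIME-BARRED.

The limitation period began to run on 20 July 2008.
Adding the 5 years base period to 20 July 2008 gives a deadline of 20 July 2013, before any tolling.
Because the pending criminal prosecution ran from 15 November 2011 to 28 August 2012, the deadline is extended by 287 days to 3 May 2014.
Because the pending related arbitration ran from 15 March 2013 to 7 November 2013, the deadline is extended by 237 days to 26 December 2014.
The period was tolled for 406 days by the defendant's absence from the jurisdiction (19 July 2014 to 29 August 2015), pushing the deadline to 5 February 2016.
The other events in the timeline have no effect on the limitation period under the stated rules.
Pereira filed on 17 December 2015, before the 5 February 2016 deadline, so the action is timely.

TIMELY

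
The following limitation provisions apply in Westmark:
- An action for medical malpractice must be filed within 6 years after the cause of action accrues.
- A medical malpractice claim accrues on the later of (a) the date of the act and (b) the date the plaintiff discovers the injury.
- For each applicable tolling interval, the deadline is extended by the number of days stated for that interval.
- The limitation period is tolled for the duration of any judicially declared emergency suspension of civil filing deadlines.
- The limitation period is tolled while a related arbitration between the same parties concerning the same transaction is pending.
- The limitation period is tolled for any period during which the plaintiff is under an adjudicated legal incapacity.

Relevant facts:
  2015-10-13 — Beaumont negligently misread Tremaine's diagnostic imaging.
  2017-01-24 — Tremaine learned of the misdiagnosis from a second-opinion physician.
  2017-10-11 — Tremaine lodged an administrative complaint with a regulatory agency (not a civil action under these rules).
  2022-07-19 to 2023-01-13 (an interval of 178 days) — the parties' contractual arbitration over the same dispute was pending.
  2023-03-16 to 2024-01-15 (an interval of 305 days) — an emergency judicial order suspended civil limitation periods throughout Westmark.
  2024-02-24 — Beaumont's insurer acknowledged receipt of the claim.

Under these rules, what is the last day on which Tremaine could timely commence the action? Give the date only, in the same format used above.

The claim accrued on 2017-01-24 — the later of the 2015-10-13 act and the 2017-01-24 discovery.
Adding the 6 years base period to 2017-01-24 gives a deadline of 2023-01-24, before any tolling.
The period was tolled for 178 days by the pending related arbitration (2022-07-19 to 2023-01-13), pushing the deadline to 2023-07-21.
Because the emergency suspension of filing deadlines ran from 2023-03-16 to 2024-01-15, the deadline is extended by 305 days to 2024-05-21.
Nothing else in the chronology tolls or restarts the period.

2024-05-21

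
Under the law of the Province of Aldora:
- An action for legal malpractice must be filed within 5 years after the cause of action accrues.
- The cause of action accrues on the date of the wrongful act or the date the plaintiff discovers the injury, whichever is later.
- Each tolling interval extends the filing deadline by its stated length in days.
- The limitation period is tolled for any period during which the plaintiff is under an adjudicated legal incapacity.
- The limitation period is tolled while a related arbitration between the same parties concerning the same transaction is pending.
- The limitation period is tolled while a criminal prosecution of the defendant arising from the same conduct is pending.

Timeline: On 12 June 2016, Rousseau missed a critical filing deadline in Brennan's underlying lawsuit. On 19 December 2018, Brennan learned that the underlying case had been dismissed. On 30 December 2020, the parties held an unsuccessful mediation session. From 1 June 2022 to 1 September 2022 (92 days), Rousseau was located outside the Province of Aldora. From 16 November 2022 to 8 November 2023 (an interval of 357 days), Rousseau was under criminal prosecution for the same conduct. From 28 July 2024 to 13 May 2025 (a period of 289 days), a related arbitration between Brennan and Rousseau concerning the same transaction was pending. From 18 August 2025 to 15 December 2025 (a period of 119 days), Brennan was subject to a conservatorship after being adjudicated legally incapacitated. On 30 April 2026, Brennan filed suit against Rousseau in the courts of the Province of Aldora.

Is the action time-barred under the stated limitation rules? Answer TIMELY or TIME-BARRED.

TIME-BARRED

Taking the later of the act (12 June 2016) and discovery (19 December 2018), the claim accrued on 19 December 2018.
5 years from 19 December 2018 is 19 December 2023.
Because the pending criminal prosecution ran from 16 November 2022 to 8 November 2023, the deadline is extended by 357 days to 10 December 2024.
The pending related arbitration from 28 July 2024 to 13 May 2025 tolled the period for 289 days, extending the deadline to 25 September 2025.
Because the plaintiff's legal incapacity ran from 18 August 2025 to 15 December 2025, the deadline is extended by 119 days to 22 January 2026.
No stated provision tolls the period for the defendant's absence, so the interval from 1 June 2022 to 1 September 2022 has no effect on the deadline.
Nothing else in the chronology tolls or restarts the period.
Brennan filed on 30 April 2026, after the 22 January 2026 deadline, so the action is time-barred.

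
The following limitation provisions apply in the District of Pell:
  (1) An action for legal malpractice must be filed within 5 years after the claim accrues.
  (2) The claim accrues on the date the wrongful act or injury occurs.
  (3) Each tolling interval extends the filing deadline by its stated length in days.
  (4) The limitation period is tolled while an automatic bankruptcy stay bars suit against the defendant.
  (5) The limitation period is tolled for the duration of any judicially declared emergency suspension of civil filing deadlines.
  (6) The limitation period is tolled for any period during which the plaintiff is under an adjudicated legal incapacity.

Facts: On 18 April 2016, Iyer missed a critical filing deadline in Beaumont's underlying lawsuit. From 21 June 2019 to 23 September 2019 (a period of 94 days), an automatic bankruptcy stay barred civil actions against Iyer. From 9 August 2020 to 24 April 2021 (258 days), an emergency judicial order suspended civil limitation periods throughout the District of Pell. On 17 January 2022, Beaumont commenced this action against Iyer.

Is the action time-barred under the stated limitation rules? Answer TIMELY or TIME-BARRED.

TIMELY

The claim accrued on 18 April 2016, when the wrongful act occurred.
Adding the 5 years base period to 18 April 2016 gives a deadline of 18 April 2021, before any tolling.
The period was tolled for 94 days by the automatic bankruptcy stay (21 June 2019 to 23 September 2019), pushing the deadline to 21 July 2021.
The period was tolled for 258 days by the emergency suspension of filing deadlines (9 August 2020 to 24 April 2021), pushing the deadline to 5 April 2022.
Filing on 17 January 2022 beat the 5 April 2022 deadline — the action is timely.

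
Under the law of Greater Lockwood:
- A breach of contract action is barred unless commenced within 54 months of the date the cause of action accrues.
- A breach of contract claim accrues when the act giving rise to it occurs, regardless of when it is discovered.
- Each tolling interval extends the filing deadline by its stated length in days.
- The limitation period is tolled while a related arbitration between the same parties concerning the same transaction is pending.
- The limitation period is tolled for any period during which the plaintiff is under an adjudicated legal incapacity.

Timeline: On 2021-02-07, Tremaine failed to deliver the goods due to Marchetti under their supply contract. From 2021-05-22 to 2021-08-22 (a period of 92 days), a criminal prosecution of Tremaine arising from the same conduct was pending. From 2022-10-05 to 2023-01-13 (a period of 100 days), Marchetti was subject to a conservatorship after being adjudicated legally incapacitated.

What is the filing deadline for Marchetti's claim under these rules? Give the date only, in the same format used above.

2025-11-15

The claim accrued on 2021-02-07, when the wrongful act occurred.
Adding the 54 months base period to 2021-02-07 gives a deadline of 2025-08-07, before any tolling.
The plaintiff's legal incapacity from 2022-10-05 to 2023-01-13 tolled the period for 100 days, extending the deadline to 2025-11-15.
No stated provision tolls the period for a criminal prosecution, so the interval from 2021-05-22 to 2021-08-22 has no effect on the deadline.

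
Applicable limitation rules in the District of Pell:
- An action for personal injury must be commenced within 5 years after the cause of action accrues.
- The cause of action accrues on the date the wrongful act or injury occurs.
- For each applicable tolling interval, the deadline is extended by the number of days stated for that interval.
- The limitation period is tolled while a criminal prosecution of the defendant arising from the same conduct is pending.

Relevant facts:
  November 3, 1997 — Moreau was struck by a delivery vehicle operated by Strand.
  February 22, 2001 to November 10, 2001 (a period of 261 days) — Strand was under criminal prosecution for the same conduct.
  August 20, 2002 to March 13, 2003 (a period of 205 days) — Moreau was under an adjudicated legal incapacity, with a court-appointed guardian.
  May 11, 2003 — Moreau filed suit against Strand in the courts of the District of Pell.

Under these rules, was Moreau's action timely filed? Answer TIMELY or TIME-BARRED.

The cause of action accrued on November 3, 1997, the date of the act.
5 years from November 3, 1997 is November 3, 2002.
The pending criminal prosecution from February 22, 2001 to November 10, 2001 tolled the period for 261 days, extending the deadline to July 22, 2003.
The plaintiff's legal incapacity from August 20, 2002 to March 13, 2003 does not toll the period, because no stated rule makes the plaintiff's incapacity a tolling event.
The May 11, 2003 filing precedes the July 22, 2003 deadline; the claim is timely.

TIMELY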